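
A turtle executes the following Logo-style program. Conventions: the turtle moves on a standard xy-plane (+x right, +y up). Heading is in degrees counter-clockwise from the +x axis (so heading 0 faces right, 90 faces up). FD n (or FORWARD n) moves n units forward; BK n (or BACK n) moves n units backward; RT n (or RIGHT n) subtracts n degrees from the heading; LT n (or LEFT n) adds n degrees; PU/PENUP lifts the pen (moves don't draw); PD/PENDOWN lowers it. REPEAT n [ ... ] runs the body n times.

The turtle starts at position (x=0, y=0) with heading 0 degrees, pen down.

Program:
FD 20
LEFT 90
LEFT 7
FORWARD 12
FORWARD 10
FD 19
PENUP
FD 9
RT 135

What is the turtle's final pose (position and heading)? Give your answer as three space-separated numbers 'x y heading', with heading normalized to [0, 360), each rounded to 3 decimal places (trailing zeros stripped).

Answer: 13.907 49.627 322

Derivation:
Executing turtle program step by step:
Start: pos=(0,0), heading=0, pen down
FD 20: (0,0) -> (20,0) [heading=0, draw]
LT 90: heading 0 -> 90
LT 7: heading 90 -> 97
FD 12: (20,0) -> (18.538,11.911) [heading=97, draw]
FD 10: (18.538,11.911) -> (17.319,21.836) [heading=97, draw]
FD 19: (17.319,21.836) -> (15.003,40.694) [heading=97, draw]
PU: pen up
FD 9: (15.003,40.694) -> (13.907,49.627) [heading=97, move]
RT 135: heading 97 -> 322
Final: pos=(13.907,49.627), heading=322, 4 segment(s) drawn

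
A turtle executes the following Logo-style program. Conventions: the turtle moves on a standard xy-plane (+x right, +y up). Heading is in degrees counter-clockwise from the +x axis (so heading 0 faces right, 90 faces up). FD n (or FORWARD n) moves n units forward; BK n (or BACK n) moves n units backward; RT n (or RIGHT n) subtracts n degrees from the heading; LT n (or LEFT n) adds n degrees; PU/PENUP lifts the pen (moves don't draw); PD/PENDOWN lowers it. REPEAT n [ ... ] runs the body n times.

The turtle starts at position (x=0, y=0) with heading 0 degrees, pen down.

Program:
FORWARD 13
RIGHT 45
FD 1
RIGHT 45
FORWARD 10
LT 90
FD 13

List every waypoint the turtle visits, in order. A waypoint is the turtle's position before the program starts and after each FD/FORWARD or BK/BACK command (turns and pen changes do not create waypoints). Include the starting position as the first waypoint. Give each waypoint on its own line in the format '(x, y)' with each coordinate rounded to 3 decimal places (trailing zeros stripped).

Answer: (0, 0)
(13, 0)
(13.707, -0.707)
(13.707, -10.707)
(26.707, -10.707)

Derivation:
Executing turtle program step by step:
Start: pos=(0,0), heading=0, pen down
FD 13: (0,0) -> (13,0) [heading=0, draw]
RT 45: heading 0 -> 315
FD 1: (13,0) -> (13.707,-0.707) [heading=315, draw]
RT 45: heading 315 -> 270
FD 10: (13.707,-0.707) -> (13.707,-10.707) [heading=270, draw]
LT 90: heading 270 -> 0
FD 13: (13.707,-10.707) -> (26.707,-10.707) [heading=0, draw]
Final: pos=(26.707,-10.707), heading=0, 4 segment(s) drawn
Waypoints (5 total):
(0, 0)
(13, 0)
(13.707, -0.707)
(13.707, -10.707)
(26.707, -10.707)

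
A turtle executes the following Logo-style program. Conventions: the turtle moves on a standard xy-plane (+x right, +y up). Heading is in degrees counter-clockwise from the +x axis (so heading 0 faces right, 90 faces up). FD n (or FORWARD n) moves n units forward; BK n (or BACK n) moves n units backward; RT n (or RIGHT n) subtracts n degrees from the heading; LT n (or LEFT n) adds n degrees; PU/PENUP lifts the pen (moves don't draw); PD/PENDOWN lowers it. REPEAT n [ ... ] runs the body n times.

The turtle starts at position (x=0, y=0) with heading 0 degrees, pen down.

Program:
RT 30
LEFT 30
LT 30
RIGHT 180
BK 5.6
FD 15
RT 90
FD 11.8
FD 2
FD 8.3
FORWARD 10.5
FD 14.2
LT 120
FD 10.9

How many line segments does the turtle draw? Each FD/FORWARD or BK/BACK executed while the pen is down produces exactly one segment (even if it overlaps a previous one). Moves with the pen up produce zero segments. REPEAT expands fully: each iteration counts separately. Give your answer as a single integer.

Answer: 8

Derivation:
Executing turtle program step by step:
Start: pos=(0,0), heading=0, pen down
RT 30: heading 0 -> 330
LT 30: heading 330 -> 0
LT 30: heading 0 -> 30
RT 180: heading 30 -> 210
BK 5.6: (0,0) -> (4.85,2.8) [heading=210, draw]
FD 15: (4.85,2.8) -> (-8.141,-4.7) [heading=210, draw]
RT 90: heading 210 -> 120
FD 11.8: (-8.141,-4.7) -> (-14.041,5.519) [heading=120, draw]
FD 2: (-14.041,5.519) -> (-15.041,7.251) [heading=120, draw]
FD 8.3: (-15.041,7.251) -> (-19.191,14.439) [heading=120, draw]
FD 10.5: (-19.191,14.439) -> (-24.441,23.532) [heading=120, draw]
FD 14.2: (-24.441,23.532) -> (-31.541,35.83) [heading=120, draw]
LT 120: heading 120 -> 240
FD 10.9: (-31.541,35.83) -> (-36.991,26.39) [heading=240, draw]
Final: pos=(-36.991,26.39), heading=240, 8 segment(s) drawn
Segments drawn: 8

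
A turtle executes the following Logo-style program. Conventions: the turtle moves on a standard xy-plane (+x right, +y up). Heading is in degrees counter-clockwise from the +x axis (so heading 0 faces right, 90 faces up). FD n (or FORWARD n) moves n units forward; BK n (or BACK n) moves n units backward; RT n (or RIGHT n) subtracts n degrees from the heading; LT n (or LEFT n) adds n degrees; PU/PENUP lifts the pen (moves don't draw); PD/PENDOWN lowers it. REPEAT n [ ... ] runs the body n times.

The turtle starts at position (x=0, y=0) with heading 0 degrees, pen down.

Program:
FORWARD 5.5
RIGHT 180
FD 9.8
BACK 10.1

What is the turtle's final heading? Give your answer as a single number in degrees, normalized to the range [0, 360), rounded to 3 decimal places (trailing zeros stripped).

Answer: 180

Derivation:
Executing turtle program step by step:
Start: pos=(0,0), heading=0, pen down
FD 5.5: (0,0) -> (5.5,0) [heading=0, draw]
RT 180: heading 0 -> 180
FD 9.8: (5.5,0) -> (-4.3,0) [heading=180, draw]
BK 10.1: (-4.3,0) -> (5.8,0) [heading=180, draw]
Final: pos=(5.8,0), heading=180, 3 segment(s) drawn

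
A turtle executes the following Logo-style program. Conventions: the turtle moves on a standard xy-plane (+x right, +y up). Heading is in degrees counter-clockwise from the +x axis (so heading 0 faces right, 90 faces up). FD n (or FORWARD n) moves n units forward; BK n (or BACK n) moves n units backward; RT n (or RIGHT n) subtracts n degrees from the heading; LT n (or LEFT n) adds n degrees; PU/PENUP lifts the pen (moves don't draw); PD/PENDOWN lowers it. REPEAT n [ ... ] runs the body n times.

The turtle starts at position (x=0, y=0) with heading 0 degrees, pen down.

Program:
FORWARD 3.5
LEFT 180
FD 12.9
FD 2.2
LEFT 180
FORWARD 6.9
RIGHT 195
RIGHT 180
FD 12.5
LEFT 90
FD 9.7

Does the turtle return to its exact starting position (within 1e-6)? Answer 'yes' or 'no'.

Answer: no

Derivation:
Executing turtle program step by step:
Start: pos=(0,0), heading=0, pen down
FD 3.5: (0,0) -> (3.5,0) [heading=0, draw]
LT 180: heading 0 -> 180
FD 12.9: (3.5,0) -> (-9.4,0) [heading=180, draw]
FD 2.2: (-9.4,0) -> (-11.6,0) [heading=180, draw]
LT 180: heading 180 -> 0
FD 6.9: (-11.6,0) -> (-4.7,0) [heading=0, draw]
RT 195: heading 0 -> 165
RT 180: heading 165 -> 345
FD 12.5: (-4.7,0) -> (7.374,-3.235) [heading=345, draw]
LT 90: heading 345 -> 75
FD 9.7: (7.374,-3.235) -> (9.885,6.134) [heading=75, draw]
Final: pos=(9.885,6.134), heading=75, 6 segment(s) drawn

Start position: (0, 0)
Final position: (9.885, 6.134)
Distance = 11.633; >= 1e-6 -> NOT closed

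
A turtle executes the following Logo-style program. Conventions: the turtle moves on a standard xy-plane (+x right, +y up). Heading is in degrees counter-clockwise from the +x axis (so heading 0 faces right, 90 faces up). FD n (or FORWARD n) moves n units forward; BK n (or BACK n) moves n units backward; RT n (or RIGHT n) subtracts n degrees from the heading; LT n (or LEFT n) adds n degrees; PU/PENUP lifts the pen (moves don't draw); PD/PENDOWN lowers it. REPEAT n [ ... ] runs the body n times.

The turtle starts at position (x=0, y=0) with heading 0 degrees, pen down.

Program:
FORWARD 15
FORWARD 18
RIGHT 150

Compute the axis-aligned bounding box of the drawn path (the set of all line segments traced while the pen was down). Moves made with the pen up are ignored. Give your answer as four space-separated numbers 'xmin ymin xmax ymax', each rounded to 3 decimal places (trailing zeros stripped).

Executing turtle program step by step:
Start: pos=(0,0), heading=0, pen down
FD 15: (0,0) -> (15,0) [heading=0, draw]
FD 18: (15,0) -> (33,0) [heading=0, draw]
RT 150: heading 0 -> 210
Final: pos=(33,0), heading=210, 2 segment(s) drawn

Segment endpoints: x in {0, 15, 33}, y in {0}
xmin=0, ymin=0, xmax=33, ymax=0

Answer: 0 0 33 0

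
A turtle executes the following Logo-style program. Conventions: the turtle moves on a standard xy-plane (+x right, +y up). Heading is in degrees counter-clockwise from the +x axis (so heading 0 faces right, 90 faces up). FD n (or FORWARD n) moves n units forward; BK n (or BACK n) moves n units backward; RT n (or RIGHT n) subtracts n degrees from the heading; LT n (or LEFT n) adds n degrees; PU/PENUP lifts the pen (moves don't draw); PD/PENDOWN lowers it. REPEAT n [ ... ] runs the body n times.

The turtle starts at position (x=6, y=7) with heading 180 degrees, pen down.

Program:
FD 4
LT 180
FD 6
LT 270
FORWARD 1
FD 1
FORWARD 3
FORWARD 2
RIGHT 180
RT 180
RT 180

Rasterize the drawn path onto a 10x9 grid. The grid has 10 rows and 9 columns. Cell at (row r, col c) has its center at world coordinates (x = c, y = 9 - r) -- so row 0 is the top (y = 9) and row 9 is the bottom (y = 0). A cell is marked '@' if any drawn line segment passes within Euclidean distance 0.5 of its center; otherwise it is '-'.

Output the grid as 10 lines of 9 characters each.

Segment 0: (6,7) -> (2,7)
Segment 1: (2,7) -> (8,7)
Segment 2: (8,7) -> (8,6)
Segment 3: (8,6) -> (8,5)
Segment 4: (8,5) -> (8,2)
Segment 5: (8,2) -> (8,-0)

Answer: ---------
---------
--@@@@@@@
--------@
--------@
--------@
--------@
--------@
--------@
--------@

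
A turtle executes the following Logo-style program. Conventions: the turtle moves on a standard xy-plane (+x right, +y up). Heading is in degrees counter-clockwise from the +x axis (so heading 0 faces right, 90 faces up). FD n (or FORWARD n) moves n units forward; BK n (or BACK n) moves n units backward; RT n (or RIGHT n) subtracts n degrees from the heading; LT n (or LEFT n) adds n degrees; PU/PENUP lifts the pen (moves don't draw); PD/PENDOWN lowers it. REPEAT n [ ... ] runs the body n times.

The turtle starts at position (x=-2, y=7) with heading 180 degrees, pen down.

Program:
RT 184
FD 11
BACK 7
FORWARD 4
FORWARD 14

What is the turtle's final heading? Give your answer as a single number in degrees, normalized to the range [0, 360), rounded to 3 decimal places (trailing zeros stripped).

Answer: 356

Derivation:
Executing turtle program step by step:
Start: pos=(-2,7), heading=180, pen down
RT 184: heading 180 -> 356
FD 11: (-2,7) -> (8.973,6.233) [heading=356, draw]
BK 7: (8.973,6.233) -> (1.99,6.721) [heading=356, draw]
FD 4: (1.99,6.721) -> (5.981,6.442) [heading=356, draw]
FD 14: (5.981,6.442) -> (19.946,5.465) [heading=356, draw]
Final: pos=(19.946,5.465), heading=356, 4 segment(s) drawn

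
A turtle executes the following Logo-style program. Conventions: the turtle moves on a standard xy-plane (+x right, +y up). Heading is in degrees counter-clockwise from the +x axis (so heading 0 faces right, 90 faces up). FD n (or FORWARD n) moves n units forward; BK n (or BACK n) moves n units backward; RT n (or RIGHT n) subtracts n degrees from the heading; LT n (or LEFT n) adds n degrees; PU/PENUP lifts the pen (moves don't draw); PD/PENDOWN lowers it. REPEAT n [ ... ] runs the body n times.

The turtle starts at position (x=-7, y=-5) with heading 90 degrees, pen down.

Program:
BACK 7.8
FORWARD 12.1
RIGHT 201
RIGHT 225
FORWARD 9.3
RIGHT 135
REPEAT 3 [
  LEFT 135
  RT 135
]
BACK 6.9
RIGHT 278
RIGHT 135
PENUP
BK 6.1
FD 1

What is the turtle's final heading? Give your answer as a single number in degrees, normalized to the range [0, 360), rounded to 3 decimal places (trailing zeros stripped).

Answer: 196

Derivation:
Executing turtle program step by step:
Start: pos=(-7,-5), heading=90, pen down
BK 7.8: (-7,-5) -> (-7,-12.8) [heading=90, draw]
FD 12.1: (-7,-12.8) -> (-7,-0.7) [heading=90, draw]
RT 201: heading 90 -> 249
RT 225: heading 249 -> 24
FD 9.3: (-7,-0.7) -> (1.496,3.083) [heading=24, draw]
RT 135: heading 24 -> 249
REPEAT 3 [
  -- iteration 1/3 --
  LT 135: heading 249 -> 24
  RT 135: heading 24 -> 249
  -- iteration 2/3 --
  LT 135: heading 249 -> 24
  RT 135: heading 24 -> 249
  -- iteration 3/3 --
  LT 135: heading 249 -> 24
  RT 135: heading 24 -> 249
]
BK 6.9: (1.496,3.083) -> (3.969,9.524) [heading=249, draw]
RT 278: heading 249 -> 331
RT 135: heading 331 -> 196
PU: pen up
BK 6.1: (3.969,9.524) -> (9.832,11.206) [heading=196, move]
FD 1: (9.832,11.206) -> (8.871,10.93) [heading=196, move]
Final: pos=(8.871,10.93), heading=196, 4 segment(s) drawn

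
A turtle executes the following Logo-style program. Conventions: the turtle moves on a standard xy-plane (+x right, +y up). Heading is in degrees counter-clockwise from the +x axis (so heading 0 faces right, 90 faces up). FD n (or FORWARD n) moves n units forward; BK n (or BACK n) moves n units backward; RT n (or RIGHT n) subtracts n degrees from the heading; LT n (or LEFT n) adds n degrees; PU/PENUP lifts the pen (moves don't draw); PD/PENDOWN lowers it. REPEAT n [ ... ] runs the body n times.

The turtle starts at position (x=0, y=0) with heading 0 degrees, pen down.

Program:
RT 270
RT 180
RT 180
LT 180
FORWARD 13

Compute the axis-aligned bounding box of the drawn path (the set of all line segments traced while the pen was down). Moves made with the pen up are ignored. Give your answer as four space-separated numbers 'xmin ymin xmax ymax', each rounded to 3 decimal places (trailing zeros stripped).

Executing turtle program step by step:
Start: pos=(0,0), heading=0, pen down
RT 270: heading 0 -> 90
RT 180: heading 90 -> 270
RT 180: heading 270 -> 90
LT 180: heading 90 -> 270
FD 13: (0,0) -> (0,-13) [heading=270, draw]
Final: pos=(0,-13), heading=270, 1 segment(s) drawn

Segment endpoints: x in {0, 0}, y in {-13, 0}
xmin=0, ymin=-13, xmax=0, ymax=0

Answer: 0 -13 0 0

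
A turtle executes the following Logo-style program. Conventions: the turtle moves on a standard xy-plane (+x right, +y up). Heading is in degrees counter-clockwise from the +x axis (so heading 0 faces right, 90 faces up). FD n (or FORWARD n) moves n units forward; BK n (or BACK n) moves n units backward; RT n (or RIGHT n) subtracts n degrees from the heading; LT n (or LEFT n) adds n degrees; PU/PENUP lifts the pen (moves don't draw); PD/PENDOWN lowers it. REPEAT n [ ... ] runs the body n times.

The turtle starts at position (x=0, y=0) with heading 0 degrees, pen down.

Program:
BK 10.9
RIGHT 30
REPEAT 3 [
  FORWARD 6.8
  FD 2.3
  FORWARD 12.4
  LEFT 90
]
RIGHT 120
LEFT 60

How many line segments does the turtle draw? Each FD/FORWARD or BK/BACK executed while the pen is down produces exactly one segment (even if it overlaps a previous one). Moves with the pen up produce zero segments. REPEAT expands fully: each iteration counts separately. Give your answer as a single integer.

Answer: 10

Derivation:
Executing turtle program step by step:
Start: pos=(0,0), heading=0, pen down
BK 10.9: (0,0) -> (-10.9,0) [heading=0, draw]
RT 30: heading 0 -> 330
REPEAT 3 [
  -- iteration 1/3 --
  FD 6.8: (-10.9,0) -> (-5.011,-3.4) [heading=330, draw]
  FD 2.3: (-5.011,-3.4) -> (-3.019,-4.55) [heading=330, draw]
  FD 12.4: (-3.019,-4.55) -> (7.72,-10.75) [heading=330, draw]
  LT 90: heading 330 -> 60
  -- iteration 2/3 --
  FD 6.8: (7.72,-10.75) -> (11.12,-4.861) [heading=60, draw]
  FD 2.3: (11.12,-4.861) -> (12.27,-2.869) [heading=60, draw]
  FD 12.4: (12.27,-2.869) -> (18.47,7.87) [heading=60, draw]
  LT 90: heading 60 -> 150
  -- iteration 3/3 --
  FD 6.8: (18.47,7.87) -> (12.581,11.27) [heading=150, draw]
  FD 2.3: (12.581,11.27) -> (10.589,12.42) [heading=150, draw]
  FD 12.4: (10.589,12.42) -> (-0.15,18.62) [heading=150, draw]
  LT 90: heading 150 -> 240
]
RT 120: heading 240 -> 120
LT 60: heading 120 -> 180
Final: pos=(-0.15,18.62), heading=180, 10 segment(s) drawn
Segments drawn: 10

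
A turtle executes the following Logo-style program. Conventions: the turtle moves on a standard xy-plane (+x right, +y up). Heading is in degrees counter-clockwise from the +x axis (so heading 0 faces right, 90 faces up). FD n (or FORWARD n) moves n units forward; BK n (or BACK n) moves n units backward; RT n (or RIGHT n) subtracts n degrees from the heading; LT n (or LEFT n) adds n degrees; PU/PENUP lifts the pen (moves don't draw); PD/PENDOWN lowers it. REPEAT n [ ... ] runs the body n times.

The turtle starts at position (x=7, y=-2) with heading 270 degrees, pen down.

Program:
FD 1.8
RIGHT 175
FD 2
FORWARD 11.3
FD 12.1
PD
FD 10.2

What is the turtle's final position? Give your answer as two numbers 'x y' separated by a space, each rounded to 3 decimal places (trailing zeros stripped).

Executing turtle program step by step:
Start: pos=(7,-2), heading=270, pen down
FD 1.8: (7,-2) -> (7,-3.8) [heading=270, draw]
RT 175: heading 270 -> 95
FD 2: (7,-3.8) -> (6.826,-1.808) [heading=95, draw]
FD 11.3: (6.826,-1.808) -> (5.841,9.449) [heading=95, draw]
FD 12.1: (5.841,9.449) -> (4.786,21.503) [heading=95, draw]
PD: pen down
FD 10.2: (4.786,21.503) -> (3.897,31.665) [heading=95, draw]
Final: pos=(3.897,31.665), heading=95, 5 segment(s) drawn

Answer: 3.897 31.665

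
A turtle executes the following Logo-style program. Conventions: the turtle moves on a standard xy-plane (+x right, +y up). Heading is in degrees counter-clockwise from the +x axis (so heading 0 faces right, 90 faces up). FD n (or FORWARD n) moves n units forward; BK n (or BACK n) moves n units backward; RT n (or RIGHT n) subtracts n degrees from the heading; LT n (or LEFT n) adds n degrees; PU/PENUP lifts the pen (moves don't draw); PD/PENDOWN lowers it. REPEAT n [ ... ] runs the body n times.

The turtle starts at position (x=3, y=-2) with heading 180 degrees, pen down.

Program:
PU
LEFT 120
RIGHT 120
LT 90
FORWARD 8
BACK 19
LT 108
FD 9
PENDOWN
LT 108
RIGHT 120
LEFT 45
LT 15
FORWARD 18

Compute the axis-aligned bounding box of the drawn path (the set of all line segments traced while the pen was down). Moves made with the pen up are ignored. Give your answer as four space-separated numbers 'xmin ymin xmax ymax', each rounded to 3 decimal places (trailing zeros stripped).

Answer: 11.56 11.781 18.881 28.225

Derivation:
Executing turtle program step by step:
Start: pos=(3,-2), heading=180, pen down
PU: pen up
LT 120: heading 180 -> 300
RT 120: heading 300 -> 180
LT 90: heading 180 -> 270
FD 8: (3,-2) -> (3,-10) [heading=270, move]
BK 19: (3,-10) -> (3,9) [heading=270, move]
LT 108: heading 270 -> 18
FD 9: (3,9) -> (11.56,11.781) [heading=18, move]
PD: pen down
LT 108: heading 18 -> 126
RT 120: heading 126 -> 6
LT 45: heading 6 -> 51
LT 15: heading 51 -> 66
FD 18: (11.56,11.781) -> (18.881,28.225) [heading=66, draw]
Final: pos=(18.881,28.225), heading=66, 1 segment(s) drawn

Segment endpoints: x in {11.56, 18.881}, y in {11.781, 28.225}
xmin=11.56, ymin=11.781, xmax=18.881, ymax=28.225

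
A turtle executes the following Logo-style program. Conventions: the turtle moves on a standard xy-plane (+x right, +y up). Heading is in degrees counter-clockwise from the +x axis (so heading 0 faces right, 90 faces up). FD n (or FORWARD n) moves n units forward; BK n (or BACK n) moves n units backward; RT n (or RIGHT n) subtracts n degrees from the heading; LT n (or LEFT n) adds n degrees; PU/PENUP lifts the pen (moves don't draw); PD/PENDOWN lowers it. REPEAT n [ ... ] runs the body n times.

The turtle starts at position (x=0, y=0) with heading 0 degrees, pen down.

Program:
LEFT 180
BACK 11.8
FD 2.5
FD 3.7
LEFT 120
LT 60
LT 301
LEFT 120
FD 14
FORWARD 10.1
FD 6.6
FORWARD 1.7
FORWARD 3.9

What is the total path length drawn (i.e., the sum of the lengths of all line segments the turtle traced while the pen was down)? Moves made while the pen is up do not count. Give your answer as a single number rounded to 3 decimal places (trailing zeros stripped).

Executing turtle program step by step:
Start: pos=(0,0), heading=0, pen down
LT 180: heading 0 -> 180
BK 11.8: (0,0) -> (11.8,0) [heading=180, draw]
FD 2.5: (11.8,0) -> (9.3,0) [heading=180, draw]
FD 3.7: (9.3,0) -> (5.6,0) [heading=180, draw]
LT 120: heading 180 -> 300
LT 60: heading 300 -> 0
LT 301: heading 0 -> 301
LT 120: heading 301 -> 61
FD 14: (5.6,0) -> (12.387,12.245) [heading=61, draw]
FD 10.1: (12.387,12.245) -> (17.284,21.078) [heading=61, draw]
FD 6.6: (17.284,21.078) -> (20.484,26.851) [heading=61, draw]
FD 1.7: (20.484,26.851) -> (21.308,28.338) [heading=61, draw]
FD 3.9: (21.308,28.338) -> (23.199,31.749) [heading=61, draw]
Final: pos=(23.199,31.749), heading=61, 8 segment(s) drawn

Segment lengths:
  seg 1: (0,0) -> (11.8,0), length = 11.8
  seg 2: (11.8,0) -> (9.3,0), length = 2.5
  seg 3: (9.3,0) -> (5.6,0), length = 3.7
  seg 4: (5.6,0) -> (12.387,12.245), length = 14
  seg 5: (12.387,12.245) -> (17.284,21.078), length = 10.1
  seg 6: (17.284,21.078) -> (20.484,26.851), length = 6.6
  seg 7: (20.484,26.851) -> (21.308,28.338), length = 1.7
  seg 8: (21.308,28.338) -> (23.199,31.749), length = 3.9
Total = 54.3

Answer: 54.3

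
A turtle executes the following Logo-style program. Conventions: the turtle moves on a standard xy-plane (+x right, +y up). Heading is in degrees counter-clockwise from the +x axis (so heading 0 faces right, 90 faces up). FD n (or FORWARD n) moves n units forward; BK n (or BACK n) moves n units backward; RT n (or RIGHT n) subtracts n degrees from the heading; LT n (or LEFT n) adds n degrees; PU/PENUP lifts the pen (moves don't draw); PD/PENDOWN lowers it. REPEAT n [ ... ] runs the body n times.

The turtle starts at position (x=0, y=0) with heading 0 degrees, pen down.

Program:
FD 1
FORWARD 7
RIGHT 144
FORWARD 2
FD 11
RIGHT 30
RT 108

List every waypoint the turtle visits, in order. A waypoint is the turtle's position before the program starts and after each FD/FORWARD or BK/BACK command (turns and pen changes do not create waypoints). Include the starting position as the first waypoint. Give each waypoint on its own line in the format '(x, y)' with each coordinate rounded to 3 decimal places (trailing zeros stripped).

Answer: (0, 0)
(1, 0)
(8, 0)
(6.382, -1.176)
(-2.517, -7.641)

Derivation:
Executing turtle program step by step:
Start: pos=(0,0), heading=0, pen down
FD 1: (0,0) -> (1,0) [heading=0, draw]
FD 7: (1,0) -> (8,0) [heading=0, draw]
RT 144: heading 0 -> 216
FD 2: (8,0) -> (6.382,-1.176) [heading=216, draw]
FD 11: (6.382,-1.176) -> (-2.517,-7.641) [heading=216, draw]
RT 30: heading 216 -> 186
RT 108: heading 186 -> 78
Final: pos=(-2.517,-7.641), heading=78, 4 segment(s) drawn
Waypoints (5 total):
(0, 0)
(1, 0)
(8, 0)
(6.382, -1.176)
(-2.517, -7.641)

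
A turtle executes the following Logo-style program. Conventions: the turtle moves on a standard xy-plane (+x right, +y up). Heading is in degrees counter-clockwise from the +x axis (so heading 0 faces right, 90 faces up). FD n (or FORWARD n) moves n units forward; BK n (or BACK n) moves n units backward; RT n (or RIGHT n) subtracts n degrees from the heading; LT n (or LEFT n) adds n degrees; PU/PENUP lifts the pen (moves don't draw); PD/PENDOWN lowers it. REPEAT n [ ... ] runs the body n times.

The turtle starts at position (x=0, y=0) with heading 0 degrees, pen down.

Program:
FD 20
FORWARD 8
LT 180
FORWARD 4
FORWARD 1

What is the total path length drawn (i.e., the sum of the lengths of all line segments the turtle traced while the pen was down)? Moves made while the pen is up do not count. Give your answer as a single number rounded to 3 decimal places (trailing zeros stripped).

Answer: 33

Derivation:
Executing turtle program step by step:
Start: pos=(0,0), heading=0, pen down
FD 20: (0,0) -> (20,0) [heading=0, draw]
FD 8: (20,0) -> (28,0) [heading=0, draw]
LT 180: heading 0 -> 180
FD 4: (28,0) -> (24,0) [heading=180, draw]
FD 1: (24,0) -> (23,0) [heading=180, draw]
Final: pos=(23,0), heading=180, 4 segment(s) drawn

Segment lengths:
  seg 1: (0,0) -> (20,0), length = 20
  seg 2: (20,0) -> (28,0), length = 8
  seg 3: (28,0) -> (24,0), length = 4
  seg 4: (24,0) -> (23,0), length = 1
Total = 33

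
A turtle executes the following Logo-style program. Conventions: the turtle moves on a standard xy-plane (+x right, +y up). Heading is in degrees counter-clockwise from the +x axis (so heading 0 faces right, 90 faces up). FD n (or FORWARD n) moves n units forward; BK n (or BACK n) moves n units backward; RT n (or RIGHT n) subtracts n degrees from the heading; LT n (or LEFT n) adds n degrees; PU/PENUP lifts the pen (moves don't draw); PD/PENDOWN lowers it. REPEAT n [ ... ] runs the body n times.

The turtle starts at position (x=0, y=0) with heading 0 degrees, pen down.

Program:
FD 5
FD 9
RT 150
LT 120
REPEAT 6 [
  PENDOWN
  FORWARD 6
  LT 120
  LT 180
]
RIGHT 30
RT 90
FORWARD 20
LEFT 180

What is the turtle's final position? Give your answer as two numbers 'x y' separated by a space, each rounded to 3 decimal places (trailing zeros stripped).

Answer: -3.321 -10

Derivation:
Executing turtle program step by step:
Start: pos=(0,0), heading=0, pen down
FD 5: (0,0) -> (5,0) [heading=0, draw]
FD 9: (5,0) -> (14,0) [heading=0, draw]
RT 150: heading 0 -> 210
LT 120: heading 210 -> 330
REPEAT 6 [
  -- iteration 1/6 --
  PD: pen down
  FD 6: (14,0) -> (19.196,-3) [heading=330, draw]
  LT 120: heading 330 -> 90
  LT 180: heading 90 -> 270
  -- iteration 2/6 --
  PD: pen down
  FD 6: (19.196,-3) -> (19.196,-9) [heading=270, draw]
  LT 120: heading 270 -> 30
  LT 180: heading 30 -> 210
  -- iteration 3/6 --
  PD: pen down
  FD 6: (19.196,-9) -> (14,-12) [heading=210, draw]
  LT 120: heading 210 -> 330
  LT 180: heading 330 -> 150
  -- iteration 4/6 --
  PD: pen down
  FD 6: (14,-12) -> (8.804,-9) [heading=150, draw]
  LT 120: heading 150 -> 270
  LT 180: heading 270 -> 90
  -- iteration 5/6 --
  PD: pen down
  FD 6: (8.804,-9) -> (8.804,-3) [heading=90, draw]
  LT 120: heading 90 -> 210
  LT 180: heading 210 -> 30
  -- iteration 6/6 --
  PD: pen down
  FD 6: (8.804,-3) -> (14,0) [heading=30, draw]
  LT 120: heading 30 -> 150
  LT 180: heading 150 -> 330
]
RT 30: heading 330 -> 300
RT 90: heading 300 -> 210
FD 20: (14,0) -> (-3.321,-10) [heading=210, draw]
LT 180: heading 210 -> 30
Final: pos=(-3.321,-10), heading=30, 9 segment(s) drawn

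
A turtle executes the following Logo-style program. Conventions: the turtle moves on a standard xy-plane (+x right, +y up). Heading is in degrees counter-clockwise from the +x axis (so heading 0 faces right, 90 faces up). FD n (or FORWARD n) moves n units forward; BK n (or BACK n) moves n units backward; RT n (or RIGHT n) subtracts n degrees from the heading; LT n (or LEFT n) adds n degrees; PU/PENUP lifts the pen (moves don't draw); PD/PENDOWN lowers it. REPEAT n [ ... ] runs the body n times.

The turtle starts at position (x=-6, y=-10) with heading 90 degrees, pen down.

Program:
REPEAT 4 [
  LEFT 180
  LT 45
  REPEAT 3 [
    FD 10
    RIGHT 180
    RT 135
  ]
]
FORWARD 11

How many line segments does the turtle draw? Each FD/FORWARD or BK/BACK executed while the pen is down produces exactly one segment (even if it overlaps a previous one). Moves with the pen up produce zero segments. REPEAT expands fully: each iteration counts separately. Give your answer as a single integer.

Executing turtle program step by step:
Start: pos=(-6,-10), heading=90, pen down
REPEAT 4 [
  -- iteration 1/4 --
  LT 180: heading 90 -> 270
  LT 45: heading 270 -> 315
  REPEAT 3 [
    -- iteration 1/3 --
    FD 10: (-6,-10) -> (1.071,-17.071) [heading=315, draw]
    RT 180: heading 315 -> 135
    RT 135: heading 135 -> 0
    -- iteration 2/3 --
    FD 10: (1.071,-17.071) -> (11.071,-17.071) [heading=0, draw]
    RT 180: heading 0 -> 180
    RT 135: heading 180 -> 45
    -- iteration 3/3 --
    FD 10: (11.071,-17.071) -> (18.142,-10) [heading=45, draw]
    RT 180: heading 45 -> 225
    RT 135: heading 225 -> 90
  ]
  -- iteration 2/4 --
  LT 180: heading 90 -> 270
  LT 45: heading 270 -> 315
  REPEAT 3 [
    -- iteration 1/3 --
    FD 10: (18.142,-10) -> (25.213,-17.071) [heading=315, draw]
    RT 180: heading 315 -> 135
    RT 135: heading 135 -> 0
    -- iteration 2/3 --
    FD 10: (25.213,-17.071) -> (35.213,-17.071) [heading=0, draw]
    RT 180: heading 0 -> 180
    RT 135: heading 180 -> 45
    -- iteration 3/3 --
    FD 10: (35.213,-17.071) -> (42.284,-10) [heading=45, draw]
    RT 180: heading 45 -> 225
    RT 135: heading 225 -> 90
  ]
  -- iteration 3/4 --
  LT 180: heading 90 -> 270
  LT 45: heading 270 -> 315
  REPEAT 3 [
    -- iteration 1/3 --
    FD 10: (42.284,-10) -> (49.355,-17.071) [heading=315, draw]
    RT 180: heading 315 -> 135
    RT 135: heading 135 -> 0
    -- iteration 2/3 --
    FD 10: (49.355,-17.071) -> (59.355,-17.071) [heading=0, draw]
    RT 180: heading 0 -> 180
    RT 135: heading 180 -> 45
    -- iteration 3/3 --
    FD 10: (59.355,-17.071) -> (66.426,-10) [heading=45, draw]
    RT 180: heading 45 -> 225
    RT 135: heading 225 -> 90
  ]
  -- iteration 4/4 --
  LT 180: heading 90 -> 270
  LT 45: heading 270 -> 315
  REPEAT 3 [
    -- iteration 1/3 --
    FD 10: (66.426,-10) -> (73.497,-17.071) [heading=315, draw]
    RT 180: heading 315 -> 135
    RT 135: heading 135 -> 0
    -- iteration 2/3 --
    FD 10: (73.497,-17.071) -> (83.497,-17.071) [heading=0, draw]
    RT 180: heading 0 -> 180
    RT 135: heading 180 -> 45
    -- iteration 3/3 --
    FD 10: (83.497,-17.071) -> (90.569,-10) [heading=45, draw]
    RT 180: heading 45 -> 225
    RT 135: heading 225 -> 90
  ]
]
FD 11: (90.569,-10) -> (90.569,1) [heading=90, draw]
Final: pos=(90.569,1), heading=90, 13 segment(s) drawn
Segments drawn: 13

Answer: 13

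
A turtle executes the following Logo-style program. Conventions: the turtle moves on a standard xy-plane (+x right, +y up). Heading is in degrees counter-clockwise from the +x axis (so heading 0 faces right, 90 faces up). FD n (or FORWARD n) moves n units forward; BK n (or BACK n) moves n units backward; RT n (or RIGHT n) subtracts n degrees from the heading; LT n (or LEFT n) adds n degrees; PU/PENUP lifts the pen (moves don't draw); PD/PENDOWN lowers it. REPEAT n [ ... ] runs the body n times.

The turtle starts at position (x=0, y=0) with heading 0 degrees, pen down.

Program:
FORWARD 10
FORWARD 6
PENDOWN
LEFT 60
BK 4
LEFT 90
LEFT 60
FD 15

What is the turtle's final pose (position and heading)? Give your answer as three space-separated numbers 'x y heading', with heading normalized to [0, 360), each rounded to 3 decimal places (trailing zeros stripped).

Executing turtle program step by step:
Start: pos=(0,0), heading=0, pen down
FD 10: (0,0) -> (10,0) [heading=0, draw]
FD 6: (10,0) -> (16,0) [heading=0, draw]
PD: pen down
LT 60: heading 0 -> 60
BK 4: (16,0) -> (14,-3.464) [heading=60, draw]
LT 90: heading 60 -> 150
LT 60: heading 150 -> 210
FD 15: (14,-3.464) -> (1.01,-10.964) [heading=210, draw]
Final: pos=(1.01,-10.964), heading=210, 4 segment(s) drawn

Answer: 1.01 -10.964 210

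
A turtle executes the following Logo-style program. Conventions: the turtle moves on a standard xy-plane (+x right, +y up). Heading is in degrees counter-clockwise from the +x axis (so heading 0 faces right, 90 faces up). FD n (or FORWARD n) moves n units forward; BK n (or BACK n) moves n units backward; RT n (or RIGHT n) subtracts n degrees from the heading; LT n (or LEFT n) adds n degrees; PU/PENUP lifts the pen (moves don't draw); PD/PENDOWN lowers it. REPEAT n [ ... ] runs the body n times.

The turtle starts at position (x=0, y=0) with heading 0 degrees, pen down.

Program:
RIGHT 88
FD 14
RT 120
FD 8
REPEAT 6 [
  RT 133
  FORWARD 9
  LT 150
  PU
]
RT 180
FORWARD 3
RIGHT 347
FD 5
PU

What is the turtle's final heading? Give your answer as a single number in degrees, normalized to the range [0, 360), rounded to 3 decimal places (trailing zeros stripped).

Executing turtle program step by step:
Start: pos=(0,0), heading=0, pen down
RT 88: heading 0 -> 272
FD 14: (0,0) -> (0.489,-13.991) [heading=272, draw]
RT 120: heading 272 -> 152
FD 8: (0.489,-13.991) -> (-6.575,-10.236) [heading=152, draw]
REPEAT 6 [
  -- iteration 1/6 --
  RT 133: heading 152 -> 19
  FD 9: (-6.575,-10.236) -> (1.935,-7.306) [heading=19, draw]
  LT 150: heading 19 -> 169
  PU: pen up
  -- iteration 2/6 --
  RT 133: heading 169 -> 36
  FD 9: (1.935,-7.306) -> (9.216,-2.016) [heading=36, move]
  LT 150: heading 36 -> 186
  PU: pen up
  -- iteration 3/6 --
  RT 133: heading 186 -> 53
  FD 9: (9.216,-2.016) -> (14.632,5.172) [heading=53, move]
  LT 150: heading 53 -> 203
  PU: pen up
  -- iteration 4/6 --
  RT 133: heading 203 -> 70
  FD 9: (14.632,5.172) -> (17.71,13.629) [heading=70, move]
  LT 150: heading 70 -> 220
  PU: pen up
  -- iteration 5/6 --
  RT 133: heading 220 -> 87
  FD 9: (17.71,13.629) -> (18.181,22.617) [heading=87, move]
  LT 150: heading 87 -> 237
  PU: pen up
  -- iteration 6/6 --
  RT 133: heading 237 -> 104
  FD 9: (18.181,22.617) -> (16.004,31.35) [heading=104, move]
  LT 150: heading 104 -> 254
  PU: pen up
]
RT 180: heading 254 -> 74
FD 3: (16.004,31.35) -> (16.831,34.234) [heading=74, move]
RT 347: heading 74 -> 87
FD 5: (16.831,34.234) -> (17.093,39.227) [heading=87, move]
PU: pen up
Final: pos=(17.093,39.227), heading=87, 3 segment(s) drawn

Answer: 87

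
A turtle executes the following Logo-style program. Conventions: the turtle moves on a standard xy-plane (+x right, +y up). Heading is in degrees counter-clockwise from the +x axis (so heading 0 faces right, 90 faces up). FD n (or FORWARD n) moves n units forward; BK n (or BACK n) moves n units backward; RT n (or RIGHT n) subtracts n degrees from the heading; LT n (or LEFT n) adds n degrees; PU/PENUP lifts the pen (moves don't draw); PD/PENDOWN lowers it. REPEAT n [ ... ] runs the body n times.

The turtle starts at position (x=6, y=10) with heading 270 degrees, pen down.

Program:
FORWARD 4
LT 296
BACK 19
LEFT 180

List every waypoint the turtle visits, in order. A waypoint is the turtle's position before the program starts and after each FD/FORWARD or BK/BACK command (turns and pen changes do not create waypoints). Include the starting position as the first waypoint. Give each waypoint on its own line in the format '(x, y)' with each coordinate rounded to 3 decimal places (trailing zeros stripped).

Executing turtle program step by step:
Start: pos=(6,10), heading=270, pen down
FD 4: (6,10) -> (6,6) [heading=270, draw]
LT 296: heading 270 -> 206
BK 19: (6,6) -> (23.077,14.329) [heading=206, draw]
LT 180: heading 206 -> 26
Final: pos=(23.077,14.329), heading=26, 2 segment(s) drawn
Waypoints (3 total):
(6, 10)
(6, 6)
(23.077, 14.329)

Answer: (6, 10)
(6, 6)
(23.077, 14.329)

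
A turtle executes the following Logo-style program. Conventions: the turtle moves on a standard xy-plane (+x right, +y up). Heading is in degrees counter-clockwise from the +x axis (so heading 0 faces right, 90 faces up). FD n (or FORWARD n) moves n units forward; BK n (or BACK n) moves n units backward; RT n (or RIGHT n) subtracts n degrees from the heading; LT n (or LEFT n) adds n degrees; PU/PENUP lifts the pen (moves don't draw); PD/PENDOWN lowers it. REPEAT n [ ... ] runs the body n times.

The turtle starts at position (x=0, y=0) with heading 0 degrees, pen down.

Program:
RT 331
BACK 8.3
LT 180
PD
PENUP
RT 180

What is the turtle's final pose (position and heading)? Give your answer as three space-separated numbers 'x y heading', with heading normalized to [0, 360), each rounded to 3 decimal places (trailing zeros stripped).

Answer: -7.259 -4.024 29

Derivation:
Executing turtle program step by step:
Start: pos=(0,0), heading=0, pen down
RT 331: heading 0 -> 29
BK 8.3: (0,0) -> (-7.259,-4.024) [heading=29, draw]
LT 180: heading 29 -> 209
PD: pen down
PU: pen up
RT 180: heading 209 -> 29
Final: pos=(-7.259,-4.024), heading=29, 1 segment(s) drawn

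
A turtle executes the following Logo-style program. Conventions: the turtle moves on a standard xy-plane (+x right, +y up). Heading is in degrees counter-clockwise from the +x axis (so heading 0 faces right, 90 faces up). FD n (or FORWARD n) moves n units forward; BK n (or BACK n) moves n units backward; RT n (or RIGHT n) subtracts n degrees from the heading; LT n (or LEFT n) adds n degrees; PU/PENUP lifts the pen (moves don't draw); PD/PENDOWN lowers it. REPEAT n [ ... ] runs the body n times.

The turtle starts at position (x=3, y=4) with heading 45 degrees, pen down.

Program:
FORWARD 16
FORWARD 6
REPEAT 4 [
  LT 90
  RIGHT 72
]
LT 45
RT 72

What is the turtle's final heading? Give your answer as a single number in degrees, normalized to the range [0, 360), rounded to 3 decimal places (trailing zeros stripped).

Answer: 90

Derivation:
Executing turtle program step by step:
Start: pos=(3,4), heading=45, pen down
FD 16: (3,4) -> (14.314,15.314) [heading=45, draw]
FD 6: (14.314,15.314) -> (18.556,19.556) [heading=45, draw]
REPEAT 4 [
  -- iteration 1/4 --
  LT 90: heading 45 -> 135
  RT 72: heading 135 -> 63
  -- iteration 2/4 --
  LT 90: heading 63 -> 153
  RT 72: heading 153 -> 81
  -- iteration 3/4 --
  LT 90: heading 81 -> 171
  RT 72: heading 171 -> 99
  -- iteration 4/4 --
  LT 90: heading 99 -> 189
  RT 72: heading 189 -> 117
]
LT 45: heading 117 -> 162
RT 72: heading 162 -> 90
Final: pos=(18.556,19.556), heading=90, 2 segment(s) drawn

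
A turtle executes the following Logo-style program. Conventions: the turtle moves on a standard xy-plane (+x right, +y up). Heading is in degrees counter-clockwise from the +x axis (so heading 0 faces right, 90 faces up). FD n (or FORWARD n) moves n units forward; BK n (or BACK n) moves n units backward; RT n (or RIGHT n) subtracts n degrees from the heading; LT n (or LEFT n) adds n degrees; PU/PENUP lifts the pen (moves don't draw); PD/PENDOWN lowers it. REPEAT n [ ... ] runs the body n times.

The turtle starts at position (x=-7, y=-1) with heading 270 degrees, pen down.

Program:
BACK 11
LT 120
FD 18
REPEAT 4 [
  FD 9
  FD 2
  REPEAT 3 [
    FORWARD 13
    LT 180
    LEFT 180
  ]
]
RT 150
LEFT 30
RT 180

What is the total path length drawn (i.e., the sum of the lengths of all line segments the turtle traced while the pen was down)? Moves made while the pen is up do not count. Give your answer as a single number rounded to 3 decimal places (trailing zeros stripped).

Executing turtle program step by step:
Start: pos=(-7,-1), heading=270, pen down
BK 11: (-7,-1) -> (-7,10) [heading=270, draw]
LT 120: heading 270 -> 30
FD 18: (-7,10) -> (8.588,19) [heading=30, draw]
REPEAT 4 [
  -- iteration 1/4 --
  FD 9: (8.588,19) -> (16.383,23.5) [heading=30, draw]
  FD 2: (16.383,23.5) -> (18.115,24.5) [heading=30, draw]
  REPEAT 3 [
    -- iteration 1/3 --
    FD 13: (18.115,24.5) -> (29.373,31) [heading=30, draw]
    LT 180: heading 30 -> 210
    LT 180: heading 210 -> 30
    -- iteration 2/3 --
    FD 13: (29.373,31) -> (40.631,37.5) [heading=30, draw]
    LT 180: heading 30 -> 210
    LT 180: heading 210 -> 30
    -- iteration 3/3 --
    FD 13: (40.631,37.5) -> (51.89,44) [heading=30, draw]
    LT 180: heading 30 -> 210
    LT 180: heading 210 -> 30
  ]
  -- iteration 2/4 --
  FD 9: (51.89,44) -> (59.684,48.5) [heading=30, draw]
  FD 2: (59.684,48.5) -> (61.416,49.5) [heading=30, draw]
  REPEAT 3 [
    -- iteration 1/3 --
    FD 13: (61.416,49.5) -> (72.674,56) [heading=30, draw]
    LT 180: heading 30 -> 210
    LT 180: heading 210 -> 30
    -- iteration 2/3 --
    FD 13: (72.674,56) -> (83.933,62.5) [heading=30, draw]
    LT 180: heading 30 -> 210
    LT 180: heading 210 -> 30
    -- iteration 3/3 --
    FD 13: (83.933,62.5) -> (95.191,69) [heading=30, draw]
    LT 180: heading 30 -> 210
    LT 180: heading 210 -> 30
  ]
  -- iteration 3/4 --
  FD 9: (95.191,69) -> (102.985,73.5) [heading=30, draw]
  FD 2: (102.985,73.5) -> (104.717,74.5) [heading=30, draw]
  REPEAT 3 [
    -- iteration 1/3 --
    FD 13: (104.717,74.5) -> (115.976,81) [heading=30, draw]
    LT 180: heading 30 -> 210
    LT 180: heading 210 -> 30
    -- iteration 2/3 --
    FD 13: (115.976,81) -> (127.234,87.5) [heading=30, draw]
    LT 180: heading 30 -> 210
    LT 180: heading 210 -> 30
    -- iteration 3/3 --
    FD 13: (127.234,87.5) -> (138.492,94) [heading=30, draw]
    LT 180: heading 30 -> 210
    LT 180: heading 210 -> 30
  ]
  -- iteration 4/4 --
  FD 9: (138.492,94) -> (146.286,98.5) [heading=30, draw]
  FD 2: (146.286,98.5) -> (148.019,99.5) [heading=30, draw]
  REPEAT 3 [
    -- iteration 1/3 --
    FD 13: (148.019,99.5) -> (159.277,106) [heading=30, draw]
    LT 180: heading 30 -> 210
    LT 180: heading 210 -> 30
    -- iteration 2/3 --
    FD 13: (159.277,106) -> (170.535,112.5) [heading=30, draw]
    LT 180: heading 30 -> 210
    LT 180: heading 210 -> 30
    -- iteration 3/3 --
    FD 13: (170.535,112.5) -> (181.794,119) [heading=30, draw]
    LT 180: heading 30 -> 210
    LT 180: heading 210 -> 30
  ]
]
RT 150: heading 30 -> 240
LT 30: heading 240 -> 270
RT 180: heading 270 -> 90
Final: pos=(181.794,119), heading=90, 22 segment(s) drawn

Segment lengths:
  seg 1: (-7,-1) -> (-7,10), length = 11
  seg 2: (-7,10) -> (8.588,19), length = 18
  seg 3: (8.588,19) -> (16.383,23.5), length = 9
  seg 4: (16.383,23.5) -> (18.115,24.5), length = 2
  seg 5: (18.115,24.5) -> (29.373,31), length = 13
  seg 6: (29.373,31) -> (40.631,37.5), length = 13
  seg 7: (40.631,37.5) -> (51.89,44), length = 13
  seg 8: (51.89,44) -> (59.684,48.5), length = 9
  seg 9: (59.684,48.5) -> (61.416,49.5), length = 2
  seg 10: (61.416,49.5) -> (72.674,56), length = 13
  seg 11: (72.674,56) -> (83.933,62.5), length = 13
  seg 12: (83.933,62.5) -> (95.191,69), length = 13
  seg 13: (95.191,69) -> (102.985,73.5), length = 9
  seg 14: (102.985,73.5) -> (104.717,74.5), length = 2
  seg 15: (104.717,74.5) -> (115.976,81), length = 13
  seg 16: (115.976,81) -> (127.234,87.5), length = 13
  seg 17: (127.234,87.5) -> (138.492,94), length = 13
  seg 18: (138.492,94) -> (146.286,98.5), length = 9
  seg 19: (146.286,98.5) -> (148.019,99.5), length = 2
  seg 20: (148.019,99.5) -> (159.277,106), length = 13
  seg 21: (159.277,106) -> (170.535,112.5), length = 13
  seg 22: (170.535,112.5) -> (181.794,119), length = 13
Total = 229

Answer: 229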